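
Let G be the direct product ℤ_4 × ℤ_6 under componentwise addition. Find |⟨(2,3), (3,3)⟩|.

8

|⟨(2,3)⟩| = 2 and |⟨(3,3)⟩| = 4, so |H| is a multiple of lcm(2, 4) = 4 and divides |G| = 24.
Closing under the operation: H = {(0,0), (0,3), (1,0), (1,3), (2,0), (2,3), (3,0), (3,3)}, so |H| = 8.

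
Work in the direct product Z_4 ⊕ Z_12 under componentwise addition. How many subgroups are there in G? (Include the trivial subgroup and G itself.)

|G| = 48, so by Lagrange every subgroup order divides 48. Divisors: 1, 2, 3, 4, 6, 8, 12, 16, 24, 48.
Subgroups by order — order 1: 1; order 2: 3; order 3: 1; order 4: 7; order 6: 3; order 8: 3; order 12: 7; order 16: 1; order 24: 3; order 48: 1.
Total: 1 + 3 + 1 + 7 + 3 + 3 + 7 + 1 + 3 + 1 = 30.

30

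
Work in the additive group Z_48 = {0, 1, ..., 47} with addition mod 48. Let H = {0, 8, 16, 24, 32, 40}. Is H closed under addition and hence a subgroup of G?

Yes

|H| = 6 divides |G| = 48, consistent with Lagrange.
H contains the identity, every element's inverse is in H, and H is closed under +: it is a subgroup.
In fact H = ⟨8⟩.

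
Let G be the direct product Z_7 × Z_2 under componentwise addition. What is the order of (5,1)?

14

The order of (5,1) in Z_7 × Z_2 is lcm(ord(5) in Z_7, ord(1) in Z_2).
ord(5) = 7 and ord(1) = 2, so |⟨(5,1)⟩| = lcm(7, 2) = 14.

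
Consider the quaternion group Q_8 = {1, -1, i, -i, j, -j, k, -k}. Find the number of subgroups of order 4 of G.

3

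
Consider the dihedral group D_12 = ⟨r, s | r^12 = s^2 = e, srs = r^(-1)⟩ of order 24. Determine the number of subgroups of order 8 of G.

3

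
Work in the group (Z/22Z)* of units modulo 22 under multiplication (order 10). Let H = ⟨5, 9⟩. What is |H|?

5

|⟨5⟩| = 5 and |⟨9⟩| = 5, so |H| is a multiple of lcm(5, 5) = 5 and divides |G| = 10.
Closing under the operation: H = {1, 3, 5, 9, 15}, so |H| = 5.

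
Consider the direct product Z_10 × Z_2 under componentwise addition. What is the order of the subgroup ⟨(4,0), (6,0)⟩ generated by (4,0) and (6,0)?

5

|⟨(4,0)⟩| = 5 and |⟨(6,0)⟩| = 5, so |H| is a multiple of lcm(5, 5) = 5 and divides |G| = 20.
Closing under the operation: H = {(0,0), (2,0), (4,0), (6,0), (8,0)}, so |H| = 5.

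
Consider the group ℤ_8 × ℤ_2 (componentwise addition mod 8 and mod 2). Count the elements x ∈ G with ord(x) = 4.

4

An element (a,b) has order lcm(ord(a), ord(b)); count pairs with lcm equal to 4.
Enumerating gives 4 such elements.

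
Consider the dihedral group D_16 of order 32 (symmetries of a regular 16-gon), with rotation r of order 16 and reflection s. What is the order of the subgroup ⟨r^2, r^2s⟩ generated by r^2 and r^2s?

16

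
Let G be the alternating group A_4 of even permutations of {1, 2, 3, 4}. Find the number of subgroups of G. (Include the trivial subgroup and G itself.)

10

|G| = 12, so by Lagrange every subgroup order divides 12. Divisors: 1, 2, 3, 4, 6, 12.
Subgroups by order — order 1: 1; order 2: 3; order 3: 4; order 4: 1; order 6: 0; order 12: 1.
Total: 1 + 3 + 4 + 1 + 0 + 1 = 10.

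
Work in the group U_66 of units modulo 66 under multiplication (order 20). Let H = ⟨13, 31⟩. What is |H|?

10

|⟨13⟩| = 10 and |⟨31⟩| = 5, so |H| is a multiple of lcm(10, 5) = 10 and divides |G| = 20.
Closing under the operation: H = {1, 7, 13, 19, 25, 31, 37, 43, 49, 61}, so |H| = 10.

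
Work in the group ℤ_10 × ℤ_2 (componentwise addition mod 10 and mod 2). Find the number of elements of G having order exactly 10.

12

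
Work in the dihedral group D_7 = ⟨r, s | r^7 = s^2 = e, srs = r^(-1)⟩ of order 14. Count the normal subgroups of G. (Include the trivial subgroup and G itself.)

3

G has 10 subgroups. Checking conjugation-invariance by order — order 1: 1/1 normal; order 2: 0/7 normal; order 7: 1/1 normal; order 14: 1/1 normal.
Total normal subgroups: 3.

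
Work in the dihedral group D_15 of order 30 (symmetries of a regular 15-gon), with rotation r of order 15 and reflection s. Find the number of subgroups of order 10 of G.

|G| = 30 and 10 | 30, so subgroups of order 10 are possible by Lagrange.
The subgroups of order 10 are: {e, r^3, r^6, r^9, r^12, rs, r^4s, r^7s, r^10s, r^13s}; {e, r^3, r^6, r^9, r^12, r^2s, r^5s, r^8s, r^11s, r^14s}; {e, r^3, r^6, r^9, r^12, s, r^3s, r^6s, r^9s, r^12s}.
So G has 3 subgroups of order 10.

3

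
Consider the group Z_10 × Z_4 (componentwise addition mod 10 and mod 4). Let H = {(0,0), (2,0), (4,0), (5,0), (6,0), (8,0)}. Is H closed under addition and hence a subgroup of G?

No

|H| = 6 does not divide |G| = 40, so by Lagrange H is not a subgroup.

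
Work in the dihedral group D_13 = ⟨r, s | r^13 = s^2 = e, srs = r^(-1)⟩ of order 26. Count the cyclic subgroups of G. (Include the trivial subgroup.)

15

Each element a generates a cyclic subgroup ⟨a⟩; distinct elements may generate the same one (a cyclic group of order d has φ(d) generators).
Cyclic subgroups by order — order 1: 1; order 2: 13; order 13: 1.
Total: 15.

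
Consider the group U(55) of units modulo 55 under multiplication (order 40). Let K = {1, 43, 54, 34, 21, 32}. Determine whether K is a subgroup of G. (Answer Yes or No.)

No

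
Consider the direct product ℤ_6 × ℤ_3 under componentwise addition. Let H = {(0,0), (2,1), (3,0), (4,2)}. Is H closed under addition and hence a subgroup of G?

|H| = 4 does not divide |G| = 18, so by Lagrange H is not a subgroup.

No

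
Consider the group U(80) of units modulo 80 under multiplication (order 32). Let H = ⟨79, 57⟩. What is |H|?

|⟨79⟩| = 2 and |⟨57⟩| = 4, so |H| is a multiple of lcm(2, 4) = 4 and divides |G| = 32.
Closing under the operation: H = {1, 7, 23, 31, 49, 57, 73, 79}, so |H| = 8.

8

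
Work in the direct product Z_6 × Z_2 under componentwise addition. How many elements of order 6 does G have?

6

An element (a,b) has order lcm(ord(a), ord(b)); count pairs with lcm equal to 6.
Enumerating gives 6 such elements.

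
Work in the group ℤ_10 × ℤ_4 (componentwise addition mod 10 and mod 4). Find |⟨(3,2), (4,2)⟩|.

20

|⟨(3,2)⟩| = 10 and |⟨(4,2)⟩| = 10, so |H| is a multiple of lcm(10, 10) = 10 and divides |G| = 40.
Closing under the operation: H = {(0,0), (0,2), (1,0), (1,2), (2,0), (2,2), (3,0), (3,2), (4,0), (4,2), (5,0), (5,2), (6,0), (6,2), (7,0), (7,2), (8,0), (8,2), (9,0), (9,2)}, so |H| = 20.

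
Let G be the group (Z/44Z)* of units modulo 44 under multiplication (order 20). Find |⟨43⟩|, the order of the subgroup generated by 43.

2

Compute successive powers of 43 mod 44: 43, 1; 43^2 ≡ 1 (mod 44).
So |⟨43⟩| = 2.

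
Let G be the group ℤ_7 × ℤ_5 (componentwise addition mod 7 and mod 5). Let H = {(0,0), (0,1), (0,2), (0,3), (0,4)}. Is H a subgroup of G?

|H| = 5 divides |G| = 35, consistent with Lagrange.
H contains the identity, every element's inverse is in H, and H is closed under +: it is a subgroup.
In fact H = ⟨(0,1)⟩.

Yes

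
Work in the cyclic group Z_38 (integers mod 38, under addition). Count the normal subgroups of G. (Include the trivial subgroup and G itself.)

G is abelian, so every subgroup is normal.
G has 4 subgroups in total, hence 4 normal subgroups.

4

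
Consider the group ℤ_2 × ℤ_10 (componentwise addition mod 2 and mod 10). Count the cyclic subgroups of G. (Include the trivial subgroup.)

8

Group the elements of G by the cyclic subgroup they generate; each cyclic subgroup of order d accounts for φ(d) elements.
Cyclic subgroups by order — order 1: 1; order 2: 3; order 5: 1; order 10: 3.
Total: 8.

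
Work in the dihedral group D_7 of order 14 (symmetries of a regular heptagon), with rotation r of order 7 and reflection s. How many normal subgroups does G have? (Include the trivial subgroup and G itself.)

G has 10 subgroups. Checking conjugation-invariance by order — order 1: 1/1 normal; order 2: 0/7 normal; order 7: 1/1 normal; order 14: 1/1 normal.
Total normal subgroups: 3.

3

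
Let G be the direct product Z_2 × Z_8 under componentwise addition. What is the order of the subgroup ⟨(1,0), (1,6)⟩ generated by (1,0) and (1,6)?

|⟨(1,0)⟩| = 2 and |⟨(1,6)⟩| = 4, so |H| is a multiple of lcm(2, 4) = 4 and divides |G| = 16.
Closing under the operation: H = {(0,0), (0,2), (0,4), (0,6), (1,0), (1,2), (1,4), (1,6)}, so |H| = 8.

8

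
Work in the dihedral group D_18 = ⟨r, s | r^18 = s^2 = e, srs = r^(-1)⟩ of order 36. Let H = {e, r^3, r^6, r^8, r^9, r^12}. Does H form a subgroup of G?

No

r^8 ∈ H but its inverse r^10 ∉ H, so H is not a subgroup.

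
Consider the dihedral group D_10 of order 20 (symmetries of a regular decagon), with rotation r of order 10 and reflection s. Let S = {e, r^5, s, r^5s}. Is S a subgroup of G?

|S| = 4 divides |G| = 20, consistent with Lagrange.
S contains the identity, every element's inverse is in S, and S is closed under ·: it is a subgroup.

Yes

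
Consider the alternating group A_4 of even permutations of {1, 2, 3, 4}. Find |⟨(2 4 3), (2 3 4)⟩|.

|⟨(2 4 3)⟩| = 3 and |⟨(2 3 4)⟩| = 3, so |H| is a multiple of lcm(3, 3) = 3 and divides |G| = 12.
Closing under the operation: H = {e, (2 3 4), (2 4 3)}, so |H| = 3.

3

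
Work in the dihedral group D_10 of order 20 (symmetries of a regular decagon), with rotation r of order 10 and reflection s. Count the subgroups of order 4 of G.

5

|G| = 20 and 4 | 20, so subgroups of order 4 are possible by Lagrange.
The subgroups of order 4 are: {e, r^5, r^2s, r^7s}; {e, r^5, r^3s, r^8s}; {e, r^5, r^4s, r^9s}; {e, r^5, s, r^5s}; … (5 in all).
So G has 5 subgroups of order 4.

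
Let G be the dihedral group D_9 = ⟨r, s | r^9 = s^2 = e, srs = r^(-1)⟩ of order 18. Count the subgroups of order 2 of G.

9

|G| = 18 and 2 | 18, so subgroups of order 2 are possible by Lagrange.
The subgroups of order 2 are: {e, r^2s}; {e, r^3s}; {e, r^4s}; {e, r^5s}; … (9 in all).
So G has 9 subgroups of order 2.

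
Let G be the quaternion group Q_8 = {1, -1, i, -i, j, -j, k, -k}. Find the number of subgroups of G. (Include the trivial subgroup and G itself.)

|G| = 8, so by Lagrange every subgroup order divides 8. Divisors: 1, 2, 4, 8.
Subgroups by order — order 1: 1; order 2: 1; order 4: 3; order 8: 1.
Total: 1 + 1 + 3 + 1 = 6.

6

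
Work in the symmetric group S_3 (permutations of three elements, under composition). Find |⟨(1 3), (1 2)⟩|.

6

|⟨(1 3)⟩| = 2 and |⟨(1 2)⟩| = 2, so |H| is a multiple of lcm(2, 2) = 2 and divides |G| = 6.
Closing {(1 3), (1 2)} under the group operation gives all of G, so |H| = 6.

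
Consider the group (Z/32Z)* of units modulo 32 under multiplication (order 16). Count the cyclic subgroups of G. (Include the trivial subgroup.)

8

A cyclic subgroup of order d is generated by each of its φ(d) elements of order d, so the cyclic subgroups of order d number (#elements of order d)/φ(d).
Cyclic subgroups by order — order 1: 1; order 2: 3; order 4: 2; order 8: 2.
Total: 8.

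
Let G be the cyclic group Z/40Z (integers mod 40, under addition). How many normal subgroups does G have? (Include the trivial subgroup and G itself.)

8

G is abelian, so every subgroup is normal.
G has 8 subgroups in total, hence 8 normal subgroups.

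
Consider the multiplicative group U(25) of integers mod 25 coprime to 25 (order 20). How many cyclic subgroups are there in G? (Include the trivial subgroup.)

A cyclic subgroup of order d is generated by each of its φ(d) elements of order d, so the cyclic subgroups of order d number (#elements of order d)/φ(d).
Cyclic subgroups by order — order 1: 1; order 2: 1; order 4: 1; order 5: 1; order 10: 1; order 20: 1.
Total: 6.

6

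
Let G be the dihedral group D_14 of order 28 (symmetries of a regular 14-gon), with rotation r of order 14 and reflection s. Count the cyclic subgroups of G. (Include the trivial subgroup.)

A cyclic subgroup of order d is generated by each of its φ(d) elements of order d, so the cyclic subgroups of order d number (#elements of order d)/φ(d).
Cyclic subgroups by order — order 1: 1; order 2: 15; order 7: 1; order 14: 1.
Total: 18.

18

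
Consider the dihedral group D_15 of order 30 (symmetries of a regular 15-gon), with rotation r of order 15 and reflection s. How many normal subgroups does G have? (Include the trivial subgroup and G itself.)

G has 28 subgroups. Checking conjugation-invariance by order — order 1: 1/1 normal; order 2: 0/15 normal; order 3: 1/1 normal; order 5: 1/1 normal; order 6: 0/5 normal; order 10: 0/3 normal; order 15: 1/1 normal; order 30: 1/1 normal.
Total normal subgroups: 5.

5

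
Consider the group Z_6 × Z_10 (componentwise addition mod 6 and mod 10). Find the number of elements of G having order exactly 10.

An element (a,b) has order lcm(ord(a), ord(b)); count pairs with lcm equal to 10.
Enumerating gives 12 such elements.

12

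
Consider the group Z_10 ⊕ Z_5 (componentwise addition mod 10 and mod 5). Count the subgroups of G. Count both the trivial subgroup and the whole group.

|G| = 50, so by Lagrange every subgroup order divides 50. Divisors: 1, 2, 5, 10, 25, 50.
Subgroups by order — order 1: 1; order 2: 1; order 5: 6; order 10: 6; order 25: 1; order 50: 1.
Total: 1 + 1 + 6 + 6 + 1 + 1 = 16.

16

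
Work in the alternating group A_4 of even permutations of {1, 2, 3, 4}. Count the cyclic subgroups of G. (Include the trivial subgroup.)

Each element a generates a cyclic subgroup ⟨a⟩; distinct elements may generate the same one (a cyclic group of order d has φ(d) generators).
Cyclic subgroups by order — order 1: 1; order 2: 3; order 3: 4.
Total: 8.

8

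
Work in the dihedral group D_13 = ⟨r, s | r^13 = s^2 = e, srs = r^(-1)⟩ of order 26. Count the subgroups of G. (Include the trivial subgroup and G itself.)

16

|G| = 26, so by Lagrange every subgroup order divides 26. Divisors: 1, 2, 13, 26.
Subgroups by order — order 1: 1; order 2: 13; order 13: 1; order 26: 1.
Total: 1 + 13 + 1 + 1 = 16.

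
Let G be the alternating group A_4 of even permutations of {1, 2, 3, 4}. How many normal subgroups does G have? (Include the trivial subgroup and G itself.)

3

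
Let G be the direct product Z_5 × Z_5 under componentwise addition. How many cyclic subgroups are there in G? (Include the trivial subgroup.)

7

Group the elements of G by the cyclic subgroup they generate; each cyclic subgroup of order d accounts for φ(d) elements.
Cyclic subgroups by order — order 1: 1; order 5: 6.
Total: 7.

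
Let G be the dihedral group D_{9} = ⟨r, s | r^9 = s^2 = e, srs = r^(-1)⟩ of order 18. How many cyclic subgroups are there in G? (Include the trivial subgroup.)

Each element a generates a cyclic subgroup ⟨a⟩; distinct elements may generate the same one (a cyclic group of order d has φ(d) generators).
Cyclic subgroups by order — order 1: 1; order 2: 9; order 3: 1; order 9: 1.
Total: 12.

12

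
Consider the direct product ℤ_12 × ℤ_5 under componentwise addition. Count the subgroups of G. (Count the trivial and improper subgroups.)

12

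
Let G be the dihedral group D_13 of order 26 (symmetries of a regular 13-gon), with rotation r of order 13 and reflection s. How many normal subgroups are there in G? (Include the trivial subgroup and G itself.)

G has 16 subgroups. Checking conjugation-invariance by order — order 1: 1/1 normal; order 2: 0/13 normal; order 13: 1/1 normal; order 26: 1/1 normal.
Total normal subgroups: 3.

3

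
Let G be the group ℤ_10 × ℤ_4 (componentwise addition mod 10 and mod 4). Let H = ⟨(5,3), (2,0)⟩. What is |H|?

|⟨(5,3)⟩| = 4 and |⟨(2,0)⟩| = 5, so |H| is a multiple of lcm(4, 5) = 20 and divides |G| = 40.
Closing under the operation: H = {(0,0), (0,2), (1,1), (1,3), (2,0), (2,2), (3,1), (3,3), (4,0), (4,2), (5,1), (5,3), (6,0), (6,2), (7,1), (7,3), (8,0), (8,2), (9,1), (9,3)}, so |H| = 20.

20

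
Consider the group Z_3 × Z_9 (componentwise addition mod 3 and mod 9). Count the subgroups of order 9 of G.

|G| = 27 and 9 | 27, so subgroups of order 9 are possible by Lagrange.
The subgroups of order 9 are: {(0,0), (0,1), (0,2), (0,3), (0,4), (0,5), (0,6), (0,7), (0,8)}; {(0,0), (0,3), (0,6), (1,0), (1,3), (1,6), (2,0), (2,3), (2,6)}; {(0,0), (0,3), (0,6), (1,1), (1,4), (1,7), (2,2), (2,5), (2,8)}; {(0,0), (0,3), (0,6), (1,2), (1,5), (1,8), (2,1), (2,4), (2,7)}.
So G has 4 subgroups of order 9.

4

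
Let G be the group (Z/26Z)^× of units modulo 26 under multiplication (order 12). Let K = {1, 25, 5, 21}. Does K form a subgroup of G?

Yes

|K| = 4 divides |G| = 12, consistent with Lagrange.
K contains the identity, every element's inverse is in K, and K is closed under ·: it is a subgroup.
In fact K = ⟨21⟩.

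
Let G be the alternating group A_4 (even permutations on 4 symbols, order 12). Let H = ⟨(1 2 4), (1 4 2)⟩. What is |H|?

|⟨(1 2 4)⟩| = 3 and |⟨(1 4 2)⟩| = 3, so |H| is a multiple of lcm(3, 3) = 3 and divides |G| = 12.
Closing under the operation: H = {e, (1 2 4), (1 4 2)}, so |H| = 3.

3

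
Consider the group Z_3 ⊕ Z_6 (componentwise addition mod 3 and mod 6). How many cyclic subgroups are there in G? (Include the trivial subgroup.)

10

Each element a generates a cyclic subgroup ⟨a⟩; distinct elements may generate the same one (a cyclic group of order d has φ(d) generators).
Cyclic subgroups by order — order 1: 1; order 2: 1; order 3: 4; order 6: 4.
Total: 10.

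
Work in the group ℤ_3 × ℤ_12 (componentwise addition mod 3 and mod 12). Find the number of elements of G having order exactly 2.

1

An element (a,b) has order lcm(ord(a), ord(b)); count pairs with lcm equal to 2.
Enumerating gives 1 such elements.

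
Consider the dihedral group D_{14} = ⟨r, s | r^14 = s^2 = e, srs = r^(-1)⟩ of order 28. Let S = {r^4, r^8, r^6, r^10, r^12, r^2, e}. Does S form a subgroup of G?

|S| = 7 divides |G| = 28, consistent with Lagrange.
S contains the identity, every element's inverse is in S, and S is closed under ·: it is a subgroup.
In fact S = ⟨r^4⟩.

Yes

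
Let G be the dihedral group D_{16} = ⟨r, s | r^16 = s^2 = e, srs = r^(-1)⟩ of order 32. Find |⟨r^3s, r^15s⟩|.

8

|⟨r^3s⟩| = 2 and |⟨r^15s⟩| = 2, so |H| is a multiple of lcm(2, 2) = 2 and divides |G| = 32.
Closing under the operation: H = {e, r^4, r^8, r^12, r^3s, r^7s, r^11s, r^15s}, so |H| = 8.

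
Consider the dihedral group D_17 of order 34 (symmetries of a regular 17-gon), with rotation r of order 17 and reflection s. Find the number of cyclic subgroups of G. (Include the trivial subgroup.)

19

A cyclic subgroup of order d is generated by each of its φ(d) elements of order d, so the cyclic subgroups of order d number (#elements of order d)/φ(d).
Cyclic subgroups by order — order 1: 1; order 2: 17; order 17: 1.
Total: 19.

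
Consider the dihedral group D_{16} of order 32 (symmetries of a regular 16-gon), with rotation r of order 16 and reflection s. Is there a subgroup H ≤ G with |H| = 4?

Yes

4 | 32. A subgroup of order 4 is {e, r^8, r^2s, r^10s}.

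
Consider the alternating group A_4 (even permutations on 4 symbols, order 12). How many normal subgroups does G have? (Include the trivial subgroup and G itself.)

3

G has 10 subgroups. Checking conjugation-invariance by order — order 1: 1/1 normal; order 2: 0/3 normal; order 3: 0/4 normal; order 4: 1/1 normal; order 12: 1/1 normal.
Total normal subgroups: 3.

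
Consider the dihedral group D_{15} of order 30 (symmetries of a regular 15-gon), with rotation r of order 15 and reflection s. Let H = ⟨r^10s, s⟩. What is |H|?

6

|⟨r^10s⟩| = 2 and |⟨s⟩| = 2, so |H| is a multiple of lcm(2, 2) = 2 and divides |G| = 30.
Closing under the operation: H = {e, r^5, r^10, s, r^5s, r^10s}, so |H| = 6.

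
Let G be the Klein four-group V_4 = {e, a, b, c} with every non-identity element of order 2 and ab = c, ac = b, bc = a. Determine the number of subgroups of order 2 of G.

|G| = 4 and 2 | 4, so subgroups of order 2 are possible by Lagrange.
The subgroups of order 2 are: {e, a}; {e, b}; {e, c}.
So G has 3 subgroups of order 2.

3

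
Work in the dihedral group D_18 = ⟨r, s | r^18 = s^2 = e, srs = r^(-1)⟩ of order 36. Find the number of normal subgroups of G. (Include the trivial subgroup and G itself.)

G has 45 subgroups. Checking conjugation-invariance by order — order 1: 1/1 normal; order 2: 1/19 normal; order 3: 1/1 normal; order 4: 0/9 normal; order 6: 1/7 normal; order 9: 1/1 normal; order 12: 0/3 normal; order 18: 3/3 normal; order 36: 1/1 normal.
Total normal subgroups: 9.

9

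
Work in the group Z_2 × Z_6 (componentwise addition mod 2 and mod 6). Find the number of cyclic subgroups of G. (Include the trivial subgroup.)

Group the elements of G by the cyclic subgroup they generate; each cyclic subgroup of order d accounts for φ(d) elements.
Cyclic subgroups by order — order 1: 1; order 2: 3; order 3: 1; order 6: 3.
Total: 8.

8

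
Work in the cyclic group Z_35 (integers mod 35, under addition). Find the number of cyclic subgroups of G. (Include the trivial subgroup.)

Each element a generates a cyclic subgroup ⟨a⟩; distinct elements may generate the same one (a cyclic group of order d has φ(d) generators).
Cyclic subgroups by order — order 1: 1; order 5: 1; order 7: 1; order 35: 1.
Total: 4.

4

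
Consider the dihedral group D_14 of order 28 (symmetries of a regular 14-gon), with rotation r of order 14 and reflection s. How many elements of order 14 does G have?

The elements of order 14 are: r, r^3, r^5, r^9, r^11, r^13.
That's 6.

6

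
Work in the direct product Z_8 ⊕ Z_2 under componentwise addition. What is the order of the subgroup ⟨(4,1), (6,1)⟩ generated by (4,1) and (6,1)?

8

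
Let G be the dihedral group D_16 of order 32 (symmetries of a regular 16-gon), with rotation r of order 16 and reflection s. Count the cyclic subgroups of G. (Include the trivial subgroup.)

A cyclic subgroup of order d is generated by each of its φ(d) elements of order d, so the cyclic subgroups of order d number (#elements of order d)/φ(d).
Cyclic subgroups by order — order 1: 1; order 2: 17; order 4: 1; order 8: 1; order 16: 1.
Total: 21.

21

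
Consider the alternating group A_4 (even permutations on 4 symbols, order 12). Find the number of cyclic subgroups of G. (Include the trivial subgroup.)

Group the elements of G by the cyclic subgroup they generate; each cyclic subgroup of order d accounts for φ(d) elements.
Cyclic subgroups by order — order 1: 1; order 2: 3; order 3: 4.
Total: 8.

8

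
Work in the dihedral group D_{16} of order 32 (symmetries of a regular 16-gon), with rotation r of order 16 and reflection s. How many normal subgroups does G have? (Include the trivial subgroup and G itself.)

8

G has 36 subgroups. Checking conjugation-invariance by order — order 1: 1/1 normal; order 2: 1/17 normal; order 4: 1/9 normal; order 8: 1/5 normal; order 16: 3/3 normal; order 32: 1/1 normal.
Total normal subgroups: 8.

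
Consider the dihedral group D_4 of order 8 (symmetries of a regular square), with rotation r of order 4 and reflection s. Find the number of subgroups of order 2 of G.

5

|G| = 8 and 2 | 8, so subgroups of order 2 are possible by Lagrange.
The subgroups of order 2 are: {e, r^2}; {e, r^2s}; {e, r^3s}; {e, rs}; … (5 in all).
So G has 5 subgroups of order 2.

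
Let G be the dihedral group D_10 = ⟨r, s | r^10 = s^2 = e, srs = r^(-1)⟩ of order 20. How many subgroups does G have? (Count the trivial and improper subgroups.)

22

|G| = 20, so by Lagrange every subgroup order divides 20. Divisors: 1, 2, 4, 5, 10, 20.
Subgroups by order — order 1: 1; order 2: 11; order 4: 5; order 5: 1; order 10: 3; order 20: 1.
Total: 1 + 11 + 5 + 1 + 3 + 1 = 22.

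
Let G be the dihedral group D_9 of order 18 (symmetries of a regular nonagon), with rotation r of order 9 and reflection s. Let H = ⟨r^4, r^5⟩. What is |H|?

9

|⟨r^4⟩| = 9 and |⟨r^5⟩| = 9, so |H| is a multiple of lcm(9, 9) = 9 and divides |G| = 18.
Closing under the operation: H = {e, r, r^2, r^3, r^4, r^5, r^6, r^7, r^8}, so |H| = 9.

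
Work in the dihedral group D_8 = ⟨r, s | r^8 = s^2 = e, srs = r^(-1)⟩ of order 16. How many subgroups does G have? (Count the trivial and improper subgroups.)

19

|G| = 16, so by Lagrange every subgroup order divides 16. Divisors: 1, 2, 4, 8, 16.
Subgroups by order — order 1: 1; order 2: 9; order 4: 5; order 8: 3; order 16: 1.
Total: 1 + 9 + 5 + 3 + 1 = 19.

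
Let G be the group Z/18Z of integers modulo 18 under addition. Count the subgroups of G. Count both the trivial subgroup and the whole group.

6

Subgroups of the cyclic group Z/18Z correspond bijectively to divisors of 18.
Divisors of 18: 1, 2, 3, 6, 9, 18.
So Z/18Z has 6 subgroups.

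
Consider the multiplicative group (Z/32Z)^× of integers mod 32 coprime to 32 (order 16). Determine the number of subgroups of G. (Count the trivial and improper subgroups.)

|G| = 16, so by Lagrange every subgroup order divides 16. Divisors: 1, 2, 4, 8, 16.
Subgroups by order — order 1: 1; order 2: 3; order 4: 3; order 8: 3; order 16: 1.
Total: 1 + 3 + 3 + 3 + 1 = 11.

11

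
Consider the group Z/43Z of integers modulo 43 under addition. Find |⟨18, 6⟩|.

|⟨18⟩| = 43 and |⟨6⟩| = 43, so |H| is a multiple of lcm(43, 43) = 43 and divides |G| = 43.
Closing {18, 6} under the group operation gives all of G, so |H| = 43.

43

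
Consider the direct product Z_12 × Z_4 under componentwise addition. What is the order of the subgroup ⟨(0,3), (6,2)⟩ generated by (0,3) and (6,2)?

8

|⟨(0,3)⟩| = 4 and |⟨(6,2)⟩| = 2, so |H| is a multiple of lcm(4, 2) = 4 and divides |G| = 48.
Closing under the operation: H = {(0,0), (0,1), (0,2), (0,3), (6,0), (6,1), (6,2), (6,3)}, so |H| = 8.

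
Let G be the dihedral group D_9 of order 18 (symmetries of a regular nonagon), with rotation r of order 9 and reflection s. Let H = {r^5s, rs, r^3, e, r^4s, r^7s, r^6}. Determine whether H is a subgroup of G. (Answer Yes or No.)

No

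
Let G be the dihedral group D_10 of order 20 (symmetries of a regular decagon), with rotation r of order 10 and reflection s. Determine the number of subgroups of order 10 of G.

|G| = 20 and 10 | 20, so subgroups of order 10 are possible by Lagrange.
The subgroups of order 10 are: {e, r, r^2, r^3, r^4, r^5, r^6, r^7, r^8, r^9}; {e, r^2, r^4, r^6, r^8, s, r^2s, r^4s, r^6s, r^8s}; {e, r^2, r^4, r^6, r^8, rs, r^3s, r^5s, r^7s, r^9s}.
So G has 3 subgroups of order 10.

3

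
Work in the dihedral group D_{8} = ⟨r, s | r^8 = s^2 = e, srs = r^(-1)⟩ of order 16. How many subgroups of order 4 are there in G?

|G| = 16 and 4 | 16, so subgroups of order 4 are possible by Lagrange.
The subgroups of order 4 are: {e, r^2, r^4, r^6}; {e, r^4, r^2s, r^6s}; {e, r^4, r^3s, r^7s}; {e, r^4, s, r^4s}; … (5 in all).
So G has 5 subgroups of order 4.

5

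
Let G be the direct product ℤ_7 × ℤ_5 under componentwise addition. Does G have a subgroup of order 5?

Yes

5 | 35. A subgroup of order 5 is {(0,0), (0,1), (0,2), (0,3), (0,4)}.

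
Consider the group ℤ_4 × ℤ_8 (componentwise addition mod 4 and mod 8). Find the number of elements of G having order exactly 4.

An element (a,b) has order lcm(ord(a), ord(b)); count pairs with lcm equal to 4.
Enumerating gives 12 such elements.

12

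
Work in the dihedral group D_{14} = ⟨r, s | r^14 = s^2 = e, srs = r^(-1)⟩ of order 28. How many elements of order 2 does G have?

15

Enumerating element orders in G gives 15 elements of order 2.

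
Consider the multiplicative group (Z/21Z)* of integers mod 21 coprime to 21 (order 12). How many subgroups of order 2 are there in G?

|G| = 12 and 2 | 12, so subgroups of order 2 are possible by Lagrange.
The subgroups of order 2 are: {1, 13}; {1, 20}; {1, 8}.
So G has 3 subgroups of order 2.

3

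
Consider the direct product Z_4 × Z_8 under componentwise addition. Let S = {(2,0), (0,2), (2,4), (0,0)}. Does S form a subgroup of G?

(0,2) ∈ S but its inverse (0,6) ∉ S, so S is not a subgroup.

No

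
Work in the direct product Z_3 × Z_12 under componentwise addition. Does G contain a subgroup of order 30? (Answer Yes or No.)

No

30 does not divide |G| = 36, so by Lagrange no subgroup of order 30 exists.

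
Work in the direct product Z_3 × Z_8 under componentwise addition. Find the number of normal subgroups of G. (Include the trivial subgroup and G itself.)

G is abelian, so every subgroup is normal.
G has 8 subgroups in total, hence 8 normal subgroups.

8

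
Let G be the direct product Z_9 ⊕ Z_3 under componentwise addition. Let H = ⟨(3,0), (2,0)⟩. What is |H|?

|⟨(3,0)⟩| = 3 and |⟨(2,0)⟩| = 9, so |H| is a multiple of lcm(3, 9) = 9 and divides |G| = 27.
Closing under the operation: H = {(0,0), (1,0), (2,0), (3,0), (4,0), (5,0), (6,0), (7,0), (8,0)}, so |H| = 9.

9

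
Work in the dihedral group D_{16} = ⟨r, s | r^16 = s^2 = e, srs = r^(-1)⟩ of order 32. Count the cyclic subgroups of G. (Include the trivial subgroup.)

A cyclic subgroup of order d is generated by each of its φ(d) elements of order d, so the cyclic subgroups of order d number (#elements of order d)/φ(d).
Cyclic subgroups by order — order 1: 1; order 2: 17; order 4: 1; order 8: 1; order 16: 1.
Total: 21.

21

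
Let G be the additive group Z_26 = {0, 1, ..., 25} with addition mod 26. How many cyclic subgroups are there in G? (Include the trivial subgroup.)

4

A cyclic subgroup of order d is generated by each of its φ(d) elements of order d, so the cyclic subgroups of order d number (#elements of order d)/φ(d).
Cyclic subgroups by order — order 1: 1; order 2: 1; order 13: 1; order 26: 1.
Total: 4.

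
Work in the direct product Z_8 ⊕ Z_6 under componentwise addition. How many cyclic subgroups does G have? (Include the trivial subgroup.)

16

Each element a generates a cyclic subgroup ⟨a⟩; distinct elements may generate the same one (a cyclic group of order d has φ(d) generators).
Cyclic subgroups by order — order 1: 1; order 2: 3; order 3: 1; order 4: 2; order 6: 3; order 8: 2; order 12: 2; order 24: 2.
Total: 16.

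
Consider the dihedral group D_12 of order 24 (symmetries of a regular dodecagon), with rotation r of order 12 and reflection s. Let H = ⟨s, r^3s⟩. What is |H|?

|⟨s⟩| = 2 and |⟨r^3s⟩| = 2, so |H| is a multiple of lcm(2, 2) = 2 and divides |G| = 24.
Closing under the operation: H = {e, r^3, r^6, r^9, s, r^3s, r^6s, r^9s}, so |H| = 8.

8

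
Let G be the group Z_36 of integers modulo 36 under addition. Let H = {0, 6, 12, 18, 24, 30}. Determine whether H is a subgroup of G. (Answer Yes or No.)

Yes

|H| = 6 divides |G| = 36, consistent with Lagrange.
H contains the identity, every element's inverse is in H, and H is closed under +: it is a subgroup.
In fact H = ⟨6⟩.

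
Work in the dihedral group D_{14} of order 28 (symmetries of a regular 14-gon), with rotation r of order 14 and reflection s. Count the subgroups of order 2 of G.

15

|G| = 28 and 2 | 28, so subgroups of order 2 are possible by Lagrange.
The subgroups of order 2 are: {e, r^10s}; {e, r^11s}; {e, r^12s}; {e, r^13s}; … (15 in all).
So G has 15 subgroups of order 2.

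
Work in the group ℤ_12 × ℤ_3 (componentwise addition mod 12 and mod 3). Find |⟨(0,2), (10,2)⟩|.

|⟨(0,2)⟩| = 3 and |⟨(10,2)⟩| = 6, so |H| is a multiple of lcm(3, 6) = 6 and divides |G| = 36.
Closing under the operation: H = {(0,0), (0,1), (0,2), (2,0), (2,1), (2,2), (4,0), (4,1), (4,2), (6,0), (6,1), (6,2), (8,0), (8,1), (8,2), (10,0), (10,1), (10,2)}, so |H| = 18.

18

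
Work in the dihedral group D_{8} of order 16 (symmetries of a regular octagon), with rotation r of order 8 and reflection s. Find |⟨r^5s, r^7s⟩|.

|⟨r^5s⟩| = 2 and |⟨r^7s⟩| = 2, so |H| is a multiple of lcm(2, 2) = 2 and divides |G| = 16.
Closing under the operation: H = {e, r^2, r^4, r^6, rs, r^3s, r^5s, r^7s}, so |H| = 8.

8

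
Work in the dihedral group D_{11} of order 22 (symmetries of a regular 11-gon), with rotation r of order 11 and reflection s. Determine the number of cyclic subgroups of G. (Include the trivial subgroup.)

Group the elements of G by the cyclic subgroup they generate; each cyclic subgroup of order d accounts for φ(d) elements.
Cyclic subgroups by order — order 1: 1; order 2: 11; order 11: 1.
Total: 13.

13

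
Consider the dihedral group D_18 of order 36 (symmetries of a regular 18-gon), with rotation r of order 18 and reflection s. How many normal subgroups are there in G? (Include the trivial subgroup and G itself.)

9

G has 45 subgroups. Checking conjugation-invariance by order — order 1: 1/1 normal; order 2: 1/19 normal; order 3: 1/1 normal; order 4: 0/9 normal; order 6: 1/7 normal; order 9: 1/1 normal; order 12: 0/3 normal; order 18: 3/3 normal; order 36: 1/1 normal.
Total normal subgroups: 9.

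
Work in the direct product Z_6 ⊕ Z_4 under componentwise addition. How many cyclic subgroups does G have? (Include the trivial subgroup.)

12

Group the elements of G by the cyclic subgroup they generate; each cyclic subgroup of order d accounts for φ(d) elements.
Cyclic subgroups by order — order 1: 1; order 2: 3; order 3: 1; order 4: 2; order 6: 3; order 12: 2.
Total: 12.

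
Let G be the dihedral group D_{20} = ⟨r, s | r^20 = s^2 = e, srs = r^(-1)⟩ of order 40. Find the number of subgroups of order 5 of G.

1

|G| = 40 and 5 | 40, so subgroups of order 5 are possible by Lagrange.
The subgroups of order 5 are: {e, r^4, r^8, r^12, r^16}.
So G has 1 subgroup of order 5.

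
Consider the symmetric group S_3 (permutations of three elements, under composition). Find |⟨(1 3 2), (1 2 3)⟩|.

3

|⟨(1 3 2)⟩| = 3 and |⟨(1 2 3)⟩| = 3, so |H| is a multiple of lcm(3, 3) = 3 and divides |G| = 6.
Closing under the operation: H = {e, (1 2 3), (1 3 2)}, so |H| = 3.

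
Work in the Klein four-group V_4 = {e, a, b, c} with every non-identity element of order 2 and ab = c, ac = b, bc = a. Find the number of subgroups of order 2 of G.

3

|G| = 4 and 2 | 4, so subgroups of order 2 are possible by Lagrange.
The subgroups of order 2 are: {e, a}; {e, b}; {e, c}.
So G has 3 subgroups of order 2.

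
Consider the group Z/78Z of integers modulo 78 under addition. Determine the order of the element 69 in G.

In Z/78Z, the order of an element a is n/gcd(a, n).
gcd(69, 78) = 3, so |⟨69⟩| = 78/3 = 26.

26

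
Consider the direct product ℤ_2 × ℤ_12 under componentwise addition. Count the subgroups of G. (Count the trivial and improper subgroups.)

|G| = 24, so by Lagrange every subgroup order divides 24. Divisors: 1, 2, 3, 4, 6, 8, 12, 24.
Subgroups by order — order 1: 1; order 2: 3; order 3: 1; order 4: 3; order 6: 3; order 8: 1; order 12: 3; order 24: 1.
Total: 1 + 3 + 1 + 3 + 3 + 1 + 3 + 1 = 16.

16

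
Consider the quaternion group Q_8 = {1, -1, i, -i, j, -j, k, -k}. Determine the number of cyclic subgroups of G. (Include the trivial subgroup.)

A cyclic subgroup of order d is generated by each of its φ(d) elements of order d, so the cyclic subgroups of order d number (#elements of order d)/φ(d).
Cyclic subgroups by order — order 1: 1; order 2: 1; order 4: 3.
Total: 5.

5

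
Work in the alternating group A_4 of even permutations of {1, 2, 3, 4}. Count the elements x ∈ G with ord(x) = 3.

The elements of order 3 are: (2 3 4), (2 4 3), (1 2 3), (1 2 4), (1 3 2), (1 3 4), (1 4 2), (1 4 3).
That's 8.

8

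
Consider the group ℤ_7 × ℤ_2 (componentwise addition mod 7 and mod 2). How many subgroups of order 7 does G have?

1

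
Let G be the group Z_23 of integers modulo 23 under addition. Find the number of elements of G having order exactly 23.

In a cyclic group of order 23, the number of elements of order d (for d | 23) is φ(d).
φ(23) = 22.

22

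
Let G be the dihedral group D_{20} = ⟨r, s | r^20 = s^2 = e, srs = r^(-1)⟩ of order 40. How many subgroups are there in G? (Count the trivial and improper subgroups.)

|G| = 40, so by Lagrange every subgroup order divides 40. Divisors: 1, 2, 4, 5, 8, 10, 20, 40.
Subgroups by order — order 1: 1; order 2: 21; order 4: 11; order 5: 1; order 8: 5; order 10: 5; order 20: 3; order 40: 1.
Total: 1 + 21 + 11 + 1 + 5 + 5 + 3 + 1 = 48.

48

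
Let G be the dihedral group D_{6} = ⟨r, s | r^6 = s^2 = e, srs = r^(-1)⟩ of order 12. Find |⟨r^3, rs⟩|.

|⟨r^3⟩| = 2 and |⟨rs⟩| = 2, so |H| is a multiple of lcm(2, 2) = 2 and divides |G| = 12.
Closing under the operation: H = {e, r^3, rs, r^4s}, so |H| = 4.

4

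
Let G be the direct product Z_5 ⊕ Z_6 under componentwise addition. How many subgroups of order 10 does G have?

1

|G| = 30 and 10 | 30, so subgroups of order 10 are possible by Lagrange.
The subgroups of order 10 are: {(0,0), (0,3), (1,0), (1,3), (2,0), (2,3), (3,0), (3,3), (4,0), (4,3)}.
So G has 1 subgroup of order 10.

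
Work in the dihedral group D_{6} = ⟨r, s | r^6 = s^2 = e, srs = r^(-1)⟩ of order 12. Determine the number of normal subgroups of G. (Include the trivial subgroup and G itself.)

7

G has 16 subgroups. Checking conjugation-invariance by order — order 1: 1/1 normal; order 2: 1/7 normal; order 3: 1/1 normal; order 4: 0/3 normal; order 6: 3/3 normal; order 12: 1/1 normal.
Total normal subgroups: 7.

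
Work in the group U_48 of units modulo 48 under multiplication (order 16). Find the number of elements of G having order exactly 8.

No element of G has order 8 (even though 8 | 16).

0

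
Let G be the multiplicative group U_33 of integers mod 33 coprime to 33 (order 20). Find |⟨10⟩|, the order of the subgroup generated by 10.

Compute successive powers of 10 mod 33: 10, 1; 10^2 ≡ 1 (mod 33).
So |⟨10⟩| = 2.

2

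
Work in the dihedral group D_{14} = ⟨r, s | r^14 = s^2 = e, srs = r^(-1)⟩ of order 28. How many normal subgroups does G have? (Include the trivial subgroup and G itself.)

7

G has 28 subgroups. Checking conjugation-invariance by order — order 1: 1/1 normal; order 2: 1/15 normal; order 4: 0/7 normal; order 7: 1/1 normal; order 14: 3/3 normal; order 28: 1/1 normal.
Total normal subgroups: 7.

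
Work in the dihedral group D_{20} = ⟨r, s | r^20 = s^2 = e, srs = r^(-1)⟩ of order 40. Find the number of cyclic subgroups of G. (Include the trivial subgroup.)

26

Group the elements of G by the cyclic subgroup they generate; each cyclic subgroup of order d accounts for φ(d) elements.
Cyclic subgroups by order — order 1: 1; order 2: 21; order 4: 1; order 5: 1; order 10: 1; order 20: 1.
Total: 26.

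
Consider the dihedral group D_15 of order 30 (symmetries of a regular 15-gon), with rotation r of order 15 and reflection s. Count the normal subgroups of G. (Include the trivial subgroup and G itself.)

5

G has 28 subgroups. Checking conjugation-invariance by order — order 1: 1/1 normal; order 2: 0/15 normal; order 3: 1/1 normal; order 5: 1/1 normal; order 6: 0/5 normal; order 10: 0/3 normal; order 15: 1/1 normal; order 30: 1/1 normal.
Total normal subgroups: 5.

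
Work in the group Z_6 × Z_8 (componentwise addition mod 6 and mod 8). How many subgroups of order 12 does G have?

3

|G| = 48 and 12 | 48, so subgroups of order 12 are possible by Lagrange.
The subgroups of order 12 are: {(0,0), (0,2), (0,4), (0,6), (2,0), (2,2), (2,4), (2,6), (4,0), (4,2), (4,4), (4,6)}; {(0,0), (0,4), (1,0), (1,4), (2,0), (2,4), (3,0), (3,4), (4,0), (4,4), (5,0), (5,4)}; {(0,0), (0,4), (1,2), (1,6), (2,0), (2,4), (3,2), (3,6), (4,0), (4,4), (5,2), (5,6)}.
So G has 3 subgroups of order 12.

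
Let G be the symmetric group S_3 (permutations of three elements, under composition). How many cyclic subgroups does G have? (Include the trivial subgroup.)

5

Group the elements of G by the cyclic subgroup they generate; each cyclic subgroup of order d accounts for φ(d) elements.
Cyclic subgroups by order — order 1: 1; order 2: 3; order 3: 1.
Total: 5.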